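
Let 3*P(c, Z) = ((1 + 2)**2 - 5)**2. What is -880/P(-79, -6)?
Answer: -165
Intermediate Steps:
P(c, Z) = 16/3 (P(c, Z) = ((1 + 2)**2 - 5)**2/3 = (3**2 - 5)**2/3 = (9 - 5)**2/3 = (1/3)*4**2 = (1/3)*16 = 16/3)
-880/P(-79, -6) = -880/16/3 = -880*3/16 = -165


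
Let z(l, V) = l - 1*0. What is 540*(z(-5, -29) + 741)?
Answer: 397440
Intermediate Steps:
z(l, V) = l (z(l, V) = l + 0 = l)
540*(z(-5, -29) + 741) = 540*(-5 + 741) = 540*736 = 397440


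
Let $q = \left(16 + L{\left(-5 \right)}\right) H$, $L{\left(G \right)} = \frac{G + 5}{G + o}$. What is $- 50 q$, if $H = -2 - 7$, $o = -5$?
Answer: $7200$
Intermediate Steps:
$H = -9$ ($H = -2 - 7 = -9$)
$L{\left(G \right)} = \frac{5 + G}{-5 + G}$ ($L{\left(G \right)} = \frac{G + 5}{G - 5} = \frac{5 + G}{-5 + G}$)
$q = -144$ ($q = \left(16 + \frac{5 - 5}{-5 - 5}\right) \left(-9\right) = \left(16 + \frac{1}{-10} \cdot 0\right) \left(-9\right) = \left(16 - 0\right) \left(-9\right) = \left(16 + 0\right) \left(-9\right) = 16 \left(-9\right) = -144$)
$- 50 q = \left(-50\right) \left(-144\right) = 7200$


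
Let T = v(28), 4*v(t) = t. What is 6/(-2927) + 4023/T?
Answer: 11775279/20489 ≈ 574.71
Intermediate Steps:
v(t) = t/4
T = 7 (T = (¼)*28 = 7)
6/(-2927) + 4023/T = 6/(-2927) + 4023/7 = 6*(-1/2927) + 4023*(⅐) = -6/2927 + 4023/7 = 11775279/20489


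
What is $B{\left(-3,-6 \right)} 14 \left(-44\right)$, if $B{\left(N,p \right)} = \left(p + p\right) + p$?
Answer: $11088$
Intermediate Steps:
$B{\left(N,p \right)} = 3 p$ ($B{\left(N,p \right)} = 2 p + p = 3 p$)
$B{\left(-3,-6 \right)} 14 \left(-44\right) = 3 \left(-6\right) 14 \left(-44\right) = \left(-18\right) 14 \left(-44\right) = \left(-252\right) \left(-44\right) = 11088$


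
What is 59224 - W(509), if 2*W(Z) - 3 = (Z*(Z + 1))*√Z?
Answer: 118445/2 - 129795*√509 ≈ -2.8691e+6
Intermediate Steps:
W(Z) = 3/2 + Z^(3/2)*(1 + Z)/2 (W(Z) = 3/2 + ((Z*(Z + 1))*√Z)/2 = 3/2 + ((Z*(1 + Z))*√Z)/2 = 3/2 + (Z^(3/2)*(1 + Z))/2 = 3/2 + Z^(3/2)*(1 + Z)/2)
59224 - W(509) = 59224 - (3/2 + 509^(3/2)/2 + 509^(5/2)/2) = 59224 - (3/2 + (509*√509)/2 + (259081*√509)/2) = 59224 - (3/2 + 509*√509/2 + 259081*√509/2) = 59224 - (3/2 + 129795*√509) = 59224 + (-3/2 - 129795*√509) = 118445/2 - 129795*√509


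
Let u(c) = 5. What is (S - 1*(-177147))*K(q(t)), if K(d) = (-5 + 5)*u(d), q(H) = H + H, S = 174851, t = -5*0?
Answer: 0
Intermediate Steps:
t = 0
q(H) = 2*H
K(d) = 0 (K(d) = (-5 + 5)*5 = 0*5 = 0)
(S - 1*(-177147))*K(q(t)) = (174851 - 1*(-177147))*0 = (174851 + 177147)*0 = 351998*0 = 0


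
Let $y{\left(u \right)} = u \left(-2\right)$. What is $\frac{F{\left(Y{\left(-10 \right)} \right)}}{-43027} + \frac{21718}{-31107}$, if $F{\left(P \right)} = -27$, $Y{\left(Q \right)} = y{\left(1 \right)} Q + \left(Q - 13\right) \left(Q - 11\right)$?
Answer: $- \frac{933620497}{1338440889} \approx -0.69754$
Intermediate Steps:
$y{\left(u \right)} = - 2 u$
$Y{\left(Q \right)} = - 2 Q + \left(-13 + Q\right) \left(-11 + Q\right)$ ($Y{\left(Q \right)} = \left(-2\right) 1 Q + \left(Q - 13\right) \left(Q - 11\right) = - 2 Q + \left(-13 + Q\right) \left(-11 + Q\right)$)
$\frac{F{\left(Y{\left(-10 \right)} \right)}}{-43027} + \frac{21718}{-31107} = - \frac{27}{-43027} + \frac{21718}{-31107} = \left(-27\right) \left(- \frac{1}{43027}\right) + 21718 \left(- \frac{1}{31107}\right) = \frac{27}{43027} - \frac{21718}{31107} = - \frac{933620497}{1338440889}$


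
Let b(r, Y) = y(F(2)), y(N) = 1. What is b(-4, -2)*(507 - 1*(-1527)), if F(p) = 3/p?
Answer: 2034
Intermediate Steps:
b(r, Y) = 1
b(-4, -2)*(507 - 1*(-1527)) = 1*(507 - 1*(-1527)) = 1*(507 + 1527) = 1*2034 = 2034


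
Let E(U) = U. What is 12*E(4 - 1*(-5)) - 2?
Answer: 106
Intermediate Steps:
12*E(4 - 1*(-5)) - 2 = 12*(4 - 1*(-5)) - 2 = 12*(4 + 5) - 2 = 12*9 - 2 = 108 - 2 = 106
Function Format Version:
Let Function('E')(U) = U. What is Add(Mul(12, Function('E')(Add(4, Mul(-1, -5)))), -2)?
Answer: 106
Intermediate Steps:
Add(Mul(12, Function('E')(Add(4, Mul(-1, -5)))), -2) = Add(Mul(12, Add(4, Mul(-1, -5))), -2) = Add(Mul(12, Add(4, 5)), -2) = Add(Mul(12, 9), -2) = Add(108, -2) = 106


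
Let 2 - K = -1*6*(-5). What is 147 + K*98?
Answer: -2597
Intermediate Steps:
K = -28 (K = 2 - (-1*6)*(-5) = 2 - (-6)*(-5) = 2 - 1*30 = 2 - 30 = -28)
147 + K*98 = 147 - 28*98 = 147 - 2744 = -2597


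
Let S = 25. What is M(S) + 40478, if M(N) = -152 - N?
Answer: 40301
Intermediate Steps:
M(S) + 40478 = (-152 - 1*25) + 40478 = (-152 - 25) + 40478 = -177 + 40478 = 40301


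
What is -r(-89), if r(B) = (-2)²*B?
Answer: 356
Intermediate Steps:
r(B) = 4*B
-r(-89) = -4*(-89) = -1*(-356) = 356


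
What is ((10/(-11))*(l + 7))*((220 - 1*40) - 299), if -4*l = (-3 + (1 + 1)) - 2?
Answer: 18445/22 ≈ 838.41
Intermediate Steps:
l = ¾ (l = -((-3 + (1 + 1)) - 2)/4 = -((-3 + 2) - 2)/4 = -(-1 - 2)/4 = -¼*(-3) = ¾ ≈ 0.75000)
((10/(-11))*(l + 7))*((220 - 1*40) - 299) = ((10/(-11))*(¾ + 7))*((220 - 1*40) - 299) = ((10*(-1/11))*(31/4))*((220 - 40) - 299) = (-10/11*31/4)*(180 - 299) = -155/22*(-119) = 18445/22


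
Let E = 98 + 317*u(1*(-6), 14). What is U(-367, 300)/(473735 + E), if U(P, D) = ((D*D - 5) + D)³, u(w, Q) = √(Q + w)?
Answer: 348832074560461213375/224516907977 - 466745742215785750*√2/224516907977 ≈ 1.5508e+9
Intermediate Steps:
U(P, D) = (-5 + D + D²)³ (U(P, D) = ((D² - 5) + D)³ = ((-5 + D²) + D)³ = (-5 + D + D²)³)
E = 98 + 634*√2 (E = 98 + 317*√(14 + 1*(-6)) = 98 + 317*√(14 - 6) = 98 + 317*√8 = 98 + 317*(2*√2) = 98 + 634*√2 ≈ 994.61)
U(-367, 300)/(473735 + E) = (-5 + 300 + 300²)³/(473735 + (98 + 634*√2)) = (-5 + 300 + 90000)³/(473833 + 634*√2) = 90295³/(473833 + 634*√2) = 736192022422375/(473833 + 634*√2)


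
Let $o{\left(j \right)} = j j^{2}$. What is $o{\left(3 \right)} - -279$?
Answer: $306$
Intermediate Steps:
$o{\left(j \right)} = j^{3}$
$o{\left(3 \right)} - -279 = 3^{3} - -279 = 27 + 279 = 306$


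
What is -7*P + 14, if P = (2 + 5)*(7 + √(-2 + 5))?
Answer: -329 - 49*√3 ≈ -413.87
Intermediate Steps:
P = 49 + 7*√3 (P = 7*(7 + √3) = 49 + 7*√3 ≈ 61.124)
-7*P + 14 = -7*(49 + 7*√3) + 14 = (-343 - 49*√3) + 14 = -329 - 49*√3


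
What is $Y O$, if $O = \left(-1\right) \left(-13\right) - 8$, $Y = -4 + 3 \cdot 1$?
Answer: $-5$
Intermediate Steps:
$Y = -1$ ($Y = -4 + 3 = -1$)
$O = 5$ ($O = 13 - 8 = 5$)
$Y O = \left(-1\right) 5 = -5$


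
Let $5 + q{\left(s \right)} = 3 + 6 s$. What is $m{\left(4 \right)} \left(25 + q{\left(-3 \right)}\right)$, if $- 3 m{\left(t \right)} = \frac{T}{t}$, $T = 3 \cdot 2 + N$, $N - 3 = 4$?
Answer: $- \frac{65}{12} \approx -5.4167$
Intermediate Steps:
$N = 7$ ($N = 3 + 4 = 7$)
$q{\left(s \right)} = -2 + 6 s$ ($q{\left(s \right)} = -5 + \left(3 + 6 s\right) = -2 + 6 s$)
$T = 13$ ($T = 3 \cdot 2 + 7 = 6 + 7 = 13$)
$m{\left(t \right)} = - \frac{13}{3 t}$ ($m{\left(t \right)} = - \frac{13 \frac{1}{t}}{3} = - \frac{13}{3 t}$)
$m{\left(4 \right)} \left(25 + q{\left(-3 \right)}\right) = - \frac{13}{3 \cdot 4} \left(25 + \left(-2 + 6 \left(-3\right)\right)\right) = \left(- \frac{13}{3}\right) \frac{1}{4} \left(25 - 20\right) = - \frac{13 \left(25 - 20\right)}{12} = \left(- \frac{13}{12}\right) 5 = - \frac{65}{12}$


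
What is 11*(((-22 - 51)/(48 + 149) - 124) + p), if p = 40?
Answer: -182831/197 ≈ -928.08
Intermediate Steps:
11*(((-22 - 51)/(48 + 149) - 124) + p) = 11*(((-22 - 51)/(48 + 149) - 124) + 40) = 11*((-73/197 - 124) + 40) = 11*(-24501/197 + 40) = 11*(-16621/197) = -182831/197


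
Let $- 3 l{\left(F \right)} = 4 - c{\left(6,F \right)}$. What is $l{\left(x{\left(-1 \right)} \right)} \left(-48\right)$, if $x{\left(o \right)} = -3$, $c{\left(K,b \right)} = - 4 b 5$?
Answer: $-896$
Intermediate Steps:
$c{\left(K,b \right)} = - 20 b$
$l{\left(F \right)} = - \frac{4}{3} - \frac{20 F}{3}$ ($l{\left(F \right)} = - \frac{4 - - 20 F}{3} = - \frac{4 + 20 F}{3} = - \frac{4}{3} - \frac{20 F}{3}$)
$l{\left(x{\left(-1 \right)} \right)} \left(-48\right) = \left(- \frac{4}{3} - -20\right) \left(-48\right) = \left(- \frac{4}{3} + 20\right) \left(-48\right) = \frac{56}{3} \left(-48\right) = -896$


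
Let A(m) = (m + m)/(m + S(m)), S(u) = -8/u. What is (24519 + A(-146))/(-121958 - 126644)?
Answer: -130623371/1324302854 ≈ -0.098636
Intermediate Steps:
A(m) = 2*m/(m - 8/m) (A(m) = (m + m)/(m - 8/m) = (2*m)/(m - 8/m) = 2*m/(m - 8/m))
(24519 + A(-146))/(-121958 - 126644) = (24519 + 2*(-146)²/(-8 + (-146)²))/(-121958 - 126644) = (24519 + 2*21316/(-8 + 21316))/(-248602) = (24519 + 2*21316/21308)*(-1/248602) = (24519 + 2*21316*(1/21308))*(-1/248602) = (24519 + 10658/5327)*(-1/248602) = (130623371/5327)*(-1/248602) = -130623371/1324302854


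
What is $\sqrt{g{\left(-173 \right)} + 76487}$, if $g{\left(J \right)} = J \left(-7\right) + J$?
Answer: $5 \sqrt{3101} \approx 278.43$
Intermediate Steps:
$g{\left(J \right)} = - 6 J$ ($g{\left(J \right)} = - 7 J + J = - 6 J$)
$\sqrt{g{\left(-173 \right)} + 76487} = \sqrt{\left(-6\right) \left(-173\right) + 76487} = \sqrt{1038 + 76487} = \sqrt{77525} = 5 \sqrt{3101}$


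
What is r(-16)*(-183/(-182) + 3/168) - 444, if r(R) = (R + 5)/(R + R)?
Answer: -10335229/23296 ≈ -443.65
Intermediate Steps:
r(R) = (5 + R)/(2*R) (r(R) = (5 + R)/((2*R)) = (5 + R)*(1/(2*R)) = (5 + R)/(2*R))
r(-16)*(-183/(-182) + 3/168) - 444 = ((1/2)*(5 - 16)/(-16))*(-183/(-182) + 3/168) - 444 = ((1/2)*(-1/16)*(-11))*(-183*(-1/182) + 3*(1/168)) - 444 = 11*(183/182 + 1/56)/32 - 444 = (11/32)*(745/728) - 444 = 8195/23296 - 444 = -10335229/23296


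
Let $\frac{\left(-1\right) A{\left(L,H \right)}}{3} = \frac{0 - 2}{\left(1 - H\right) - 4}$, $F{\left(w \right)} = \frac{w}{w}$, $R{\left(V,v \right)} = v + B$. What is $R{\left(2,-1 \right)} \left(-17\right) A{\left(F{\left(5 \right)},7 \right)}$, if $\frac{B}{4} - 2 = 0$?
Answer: $\frac{357}{5} \approx 71.4$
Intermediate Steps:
$B = 8$ ($B = 8 + 4 \cdot 0 = 8 + 0 = 8$)
$R{\left(V,v \right)} = 8 + v$ ($R{\left(V,v \right)} = v + 8 = 8 + v$)
$F{\left(w \right)} = 1$
$A{\left(L,H \right)} = \frac{6}{-3 - H}$ ($A{\left(L,H \right)} = - 3 \frac{0 - 2}{\left(1 - H\right) - 4} = - 3 \left(- \frac{2}{-3 - H}\right) = \frac{6}{-3 - H}$)
$R{\left(2,-1 \right)} \left(-17\right) A{\left(F{\left(5 \right)},7 \right)} = \left(8 - 1\right) \left(-17\right) \left(- \frac{6}{3 + 7}\right) = 7 \left(-17\right) \left(- \frac{6}{10}\right) = - 119 \left(\left(-6\right) \frac{1}{10}\right) = \left(-119\right) \left(- \frac{3}{5}\right) = \frac{357}{5}$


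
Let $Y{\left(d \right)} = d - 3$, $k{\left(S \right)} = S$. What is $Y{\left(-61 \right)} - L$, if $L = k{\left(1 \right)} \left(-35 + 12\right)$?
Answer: $-41$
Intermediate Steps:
$Y{\left(d \right)} = -3 + d$ ($Y{\left(d \right)} = d - 3 = -3 + d$)
$L = -23$ ($L = 1 \left(-35 + 12\right) = 1 \left(-23\right) = -23$)
$Y{\left(-61 \right)} - L = \left(-3 - 61\right) - -23 = -64 + 23 = -41$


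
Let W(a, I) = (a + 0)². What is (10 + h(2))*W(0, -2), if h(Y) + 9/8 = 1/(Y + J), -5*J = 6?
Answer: 0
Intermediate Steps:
J = -6/5 (J = -⅕*6 = -6/5 ≈ -1.2000)
h(Y) = -9/8 + 1/(-6/5 + Y) (h(Y) = -9/8 + 1/(Y - 6/5) = -9/8 + 1/(-6/5 + Y))
W(a, I) = a²
(10 + h(2))*W(0, -2) = (10 + (94 - 45*2)/(8*(-6 + 5*2)))*0² = (10 + (94 - 90)/(8*(-6 + 10)))*0 = (10 + (⅛)*4/4)*0 = (10 + (⅛)*(¼)*4)*0 = (10 + ⅛)*0 = (81/8)*0 = 0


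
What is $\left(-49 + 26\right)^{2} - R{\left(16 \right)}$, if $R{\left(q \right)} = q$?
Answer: $513$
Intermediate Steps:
$\left(-49 + 26\right)^{2} - R{\left(16 \right)} = \left(-49 + 26\right)^{2} - 16 = \left(-23\right)^{2} - 16 = 529 - 16 = 513$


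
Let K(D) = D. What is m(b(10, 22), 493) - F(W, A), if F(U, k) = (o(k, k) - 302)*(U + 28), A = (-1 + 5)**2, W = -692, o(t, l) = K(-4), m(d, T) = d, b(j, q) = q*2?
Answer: -203140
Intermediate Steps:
b(j, q) = 2*q
o(t, l) = -4
A = 16 (A = 4**2 = 16)
F(U, k) = -8568 - 306*U (F(U, k) = (-4 - 302)*(U + 28) = -306*(28 + U) = -8568 - 306*U)
m(b(10, 22), 493) - F(W, A) = 2*22 - (-8568 - 306*(-692)) = 44 - (-8568 + 211752) = 44 - 1*203184 = 44 - 203184 = -203140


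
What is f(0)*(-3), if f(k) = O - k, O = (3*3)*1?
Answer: -27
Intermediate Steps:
O = 9 (O = 9*1 = 9)
f(k) = 9 - k
f(0)*(-3) = (9 - 1*0)*(-3) = (9 + 0)*(-3) = 9*(-3) = -27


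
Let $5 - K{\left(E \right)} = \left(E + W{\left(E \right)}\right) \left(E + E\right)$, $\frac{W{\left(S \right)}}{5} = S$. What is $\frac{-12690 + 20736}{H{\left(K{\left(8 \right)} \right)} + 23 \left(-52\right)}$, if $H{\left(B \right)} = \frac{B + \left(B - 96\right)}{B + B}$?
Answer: $- \frac{6139098}{911737} \approx -6.7334$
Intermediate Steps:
$W{\left(S \right)} = 5 S$
$K{\left(E \right)} = 5 - 12 E^{2}$ ($K{\left(E \right)} = 5 - \left(E + 5 E\right) \left(E + E\right) = 5 - 6 E 2 E = 5 - 12 E^{2}$)
$H{\left(B \right)} = \frac{-96 + 2 B}{2 B}$ ($H{\left(B \right)} = \frac{B + \left(-96 + B\right)}{2 B} = \left(-96 + 2 B\right) \frac{1}{2 B} = \frac{-96 + 2 B}{2 B}$)
$\frac{-12690 + 20736}{H{\left(K{\left(8 \right)} \right)} + 23 \left(-52\right)} = \frac{-12690 + 20736}{\frac{-48 + \left(5 - 12 \cdot 8^{2}\right)}{5 - 12 \cdot 8^{2}} + 23 \left(-52\right)} = \frac{8046}{\frac{-48 + \left(5 - 768\right)}{5 - 768} - 1196} = \frac{8046}{\frac{-48 - 763}{-763} - 1196} = \frac{8046}{\left(- \frac{1}{763}\right) \left(-811\right) - 1196} = \frac{8046}{\frac{811}{763} - 1196} = \frac{8046}{- \frac{911737}{763}} = 8046 \left(- \frac{763}{911737}\right) = - \frac{6139098}{911737}$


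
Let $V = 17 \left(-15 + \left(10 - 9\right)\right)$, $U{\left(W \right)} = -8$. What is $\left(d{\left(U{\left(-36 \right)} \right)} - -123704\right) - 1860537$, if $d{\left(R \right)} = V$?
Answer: $-1737071$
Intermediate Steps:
$V = -238$ ($V = 17 \left(-15 + 1\right) = 17 \left(-14\right) = -238$)
$d{\left(R \right)} = -238$
$\left(d{\left(U{\left(-36 \right)} \right)} - -123704\right) - 1860537 = \left(-238 - -123704\right) - 1860537 = \left(-238 + 123704\right) - 1860537 = 123466 - 1860537 = -1737071$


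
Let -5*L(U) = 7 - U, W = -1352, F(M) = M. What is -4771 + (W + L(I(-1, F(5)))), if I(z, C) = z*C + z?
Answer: -30628/5 ≈ -6125.6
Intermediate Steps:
I(z, C) = z + C*z (I(z, C) = C*z + z = z + C*z)
L(U) = -7/5 + U/5 (L(U) = -(7 - U)/5 = -7/5 + U/5)
-4771 + (W + L(I(-1, F(5)))) = -4771 + (-1352 + (-7/5 + (-(1 + 5))/5)) = -4771 + (-1352 + (-7/5 + (-1*6)/5)) = -4771 + (-1352 + (-7/5 + (⅕)*(-6))) = -4771 + (-1352 + (-7/5 - 6/5)) = -4771 + (-1352 - 13/5) = -4771 - 6773/5 = -30628/5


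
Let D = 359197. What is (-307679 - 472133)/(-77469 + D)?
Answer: -194953/70432 ≈ -2.7680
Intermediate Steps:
(-307679 - 472133)/(-77469 + D) = (-307679 - 472133)/(-77469 + 359197) = -779812/281728 = -779812*1/281728 = -194953/70432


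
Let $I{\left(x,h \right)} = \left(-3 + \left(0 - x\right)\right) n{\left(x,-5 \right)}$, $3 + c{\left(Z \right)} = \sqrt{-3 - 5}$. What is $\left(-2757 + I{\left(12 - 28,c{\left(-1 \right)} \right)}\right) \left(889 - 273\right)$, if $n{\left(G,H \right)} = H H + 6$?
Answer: $-1450064$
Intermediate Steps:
$c{\left(Z \right)} = -3 + 2 i \sqrt{2}$ ($c{\left(Z \right)} = -3 + \sqrt{-3 - 5} = -3 + \sqrt{-8} = -3 + 2 i \sqrt{2}$)
$n{\left(G,H \right)} = 6 + H^{2}$ ($n{\left(G,H \right)} = H^{2} + 6 = 6 + H^{2}$)
$I{\left(x,h \right)} = -93 - 31 x$ ($I{\left(x,h \right)} = \left(-3 + \left(0 - x\right)\right) \left(6 + \left(-5\right)^{2}\right) = \left(-3 - x\right) \left(6 + 25\right) = \left(-3 - x\right) 31 = -93 - 31 x$)
$\left(-2757 + I{\left(12 - 28,c{\left(-1 \right)} \right)}\right) \left(889 - 273\right) = \left(-2757 - \left(93 + 31 \left(12 - 28\right)\right)\right) \left(889 - 273\right) = \left(-2757 - \left(93 + 31 \left(12 - 28\right)\right)\right) 616 = \left(-2757 - -403\right) 616 = \left(-2757 + \left(-93 + 496\right)\right) 616 = \left(-2757 + 403\right) 616 = \left(-2354\right) 616 = -1450064$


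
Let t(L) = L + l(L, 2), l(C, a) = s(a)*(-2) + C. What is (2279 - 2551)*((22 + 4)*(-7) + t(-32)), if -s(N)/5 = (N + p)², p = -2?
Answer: 66912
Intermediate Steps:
s(N) = -5*(-2 + N)² (s(N) = -5*(N - 2)² = -5*(-2 + N)²)
l(C, a) = C + 10*(-2 + a)² (l(C, a) = -5*(-2 + a)²*(-2) + C = 10*(-2 + a)² + C = C + 10*(-2 + a)²)
t(L) = 2*L (t(L) = L + (L + 10*(-2 + 2)²) = L + (L + 10*0²) = L + (L + 10*0) = L + (L + 0) = L + L = 2*L)
(2279 - 2551)*((22 + 4)*(-7) + t(-32)) = (2279 - 2551)*((22 + 4)*(-7) + 2*(-32)) = -272*(26*(-7) - 64) = -272*(-182 - 64) = -272*(-246) = 66912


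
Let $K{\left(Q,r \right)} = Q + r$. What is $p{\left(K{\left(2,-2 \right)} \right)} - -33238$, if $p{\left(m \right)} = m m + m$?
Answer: $33238$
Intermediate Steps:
$p{\left(m \right)} = m + m^{2}$ ($p{\left(m \right)} = m^{2} + m = m + m^{2}$)
$p{\left(K{\left(2,-2 \right)} \right)} - -33238 = \left(2 - 2\right) \left(1 + \left(2 - 2\right)\right) - -33238 = 0 \left(1 + 0\right) + 33238 = 0 \cdot 1 + 33238 = 0 + 33238 = 33238$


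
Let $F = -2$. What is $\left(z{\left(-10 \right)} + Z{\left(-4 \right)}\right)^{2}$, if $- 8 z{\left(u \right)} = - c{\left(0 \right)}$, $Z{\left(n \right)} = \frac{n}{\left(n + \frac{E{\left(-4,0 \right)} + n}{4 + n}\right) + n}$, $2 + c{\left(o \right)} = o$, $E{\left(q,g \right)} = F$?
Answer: $\frac{1}{16} \approx 0.0625$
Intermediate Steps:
$E{\left(q,g \right)} = -2$
$c{\left(o \right)} = -2 + o$
$Z{\left(n \right)} = \frac{n}{2 n + \frac{-2 + n}{4 + n}}$ ($Z{\left(n \right)} = \frac{n}{\left(n + \frac{-2 + n}{4 + n}\right) + n} = \frac{n}{2 n + \frac{-2 + n}{4 + n}}$)
$z{\left(u \right)} = - \frac{1}{4}$ ($z{\left(u \right)} = - \frac{\left(-1\right) \left(-2 + 0\right)}{8} = - \frac{\left(-1\right) \left(-2\right)}{8} = \left(- \frac{1}{8}\right) 2 = - \frac{1}{4}$)
$\left(z{\left(-10 \right)} + Z{\left(-4 \right)}\right)^{2} = \left(- \frac{1}{4} - \frac{4 \left(4 - 4\right)}{-2 + 2 \left(-4\right)^{2} + 9 \left(-4\right)}\right)^{2} = \left(- \frac{1}{4} - 4 \frac{1}{-2 + 2 \cdot 16 - 36} \cdot 0\right)^{2} = \left(- \frac{1}{4} - 4 \frac{1}{-2 + 32 - 36} \cdot 0\right)^{2} = \left(- \frac{1}{4} - 4 \frac{1}{-6} \cdot 0\right)^{2} = \left(- \frac{1}{4} - \left(- \frac{2}{3}\right) 0\right)^{2} = \left(- \frac{1}{4} + 0\right)^{2} = \left(- \frac{1}{4}\right)^{2} = \frac{1}{16}$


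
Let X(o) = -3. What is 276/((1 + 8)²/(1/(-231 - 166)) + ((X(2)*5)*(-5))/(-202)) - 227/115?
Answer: -493651861/249005245 ≈ -1.9825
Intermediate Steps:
276/((1 + 8)²/(1/(-231 - 166)) + ((X(2)*5)*(-5))/(-202)) - 227/115 = 276/((1 + 8)²/(1/(-231 - 166)) + (-3*5*(-5))/(-202)) - 227/115 = 276/(9²/(1/(-397)) - 15*(-5)*(-1/202)) - 227*1/115 = 276/(81/(-1/397) + 75*(-1/202)) - 227/115 = 276/(81*(-397) - 75/202) - 227/115 = 276/(-32157 - 75/202) - 227/115 = 276/(-6495789/202) - 227/115 = 276*(-202/6495789) - 227/115 = -18584/2165263 - 227/115 = -493651861/249005245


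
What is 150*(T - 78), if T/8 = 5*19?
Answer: 102300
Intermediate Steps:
T = 760 (T = 8*(5*19) = 8*95 = 760)
150*(T - 78) = 150*(760 - 78) = 150*682 = 102300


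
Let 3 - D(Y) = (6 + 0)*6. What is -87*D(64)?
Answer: 2871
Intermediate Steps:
D(Y) = -33 (D(Y) = 3 - (6 + 0)*6 = 3 - 6*6 = 3 - 1*36 = 3 - 36 = -33)
-87*D(64) = -87*(-33) = 2871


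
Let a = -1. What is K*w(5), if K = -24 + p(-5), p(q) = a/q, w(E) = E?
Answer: -119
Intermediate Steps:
p(q) = -1/q
K = -119/5 (K = -24 - 1/(-5) = -24 - 1*(-⅕) = -24 + ⅕ = -119/5 ≈ -23.800)
K*w(5) = -119/5*5 = -119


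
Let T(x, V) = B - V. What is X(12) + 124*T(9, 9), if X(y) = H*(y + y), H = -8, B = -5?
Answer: -1928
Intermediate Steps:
X(y) = -16*y (X(y) = -8*(y + y) = -16*y)
T(x, V) = -5 - V
X(12) + 124*T(9, 9) = -16*12 + 124*(-5 - 1*9) = -192 + 124*(-5 - 9) = -192 + 124*(-14) = -192 - 1736 = -1928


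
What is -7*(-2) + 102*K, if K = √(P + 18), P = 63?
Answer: 932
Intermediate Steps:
K = 9 (K = √(63 + 18) = √81 = 9)
-7*(-2) + 102*K = -7*(-2) + 102*9 = 14 + 918 = 932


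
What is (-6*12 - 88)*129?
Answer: -20640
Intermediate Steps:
(-6*12 - 88)*129 = (-72 - 88)*129 = -160*129 = -20640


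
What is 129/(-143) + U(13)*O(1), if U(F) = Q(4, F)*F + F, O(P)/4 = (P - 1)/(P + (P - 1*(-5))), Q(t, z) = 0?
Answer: -129/143 ≈ -0.90210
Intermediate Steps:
O(P) = 4*(-1 + P)/(5 + 2*P) (O(P) = 4*((P - 1)/(P + (P - 1*(-5)))) = 4*((-1 + P)/(P + (P + 5))) = 4*((-1 + P)/(P + (5 + P))) = 4*((-1 + P)/(5 + 2*P)) = 4*(-1 + P)/(5 + 2*P))
U(F) = F (U(F) = 0*F + F = 0 + F = F)
129/(-143) + U(13)*O(1) = 129/(-143) + 13*(4*(-1 + 1)/(5 + 2*1)) = 129*(-1/143) + 13*(4*0/(5 + 2)) = -129/143 + 13*(4*0/7) = -129/143 + 13*(4*(1/7)*0) = -129/143 + 13*0 = -129/143 + 0 = -129/143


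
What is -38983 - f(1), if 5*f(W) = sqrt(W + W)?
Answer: -38983 - sqrt(2)/5 ≈ -38983.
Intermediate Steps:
f(W) = sqrt(2)*sqrt(W)/5 (f(W) = sqrt(W + W)/5 = sqrt(2*W)/5 = (sqrt(2)*sqrt(W))/5 = sqrt(2)*sqrt(W)/5)
-38983 - f(1) = -38983 - sqrt(2)*sqrt(1)/5 = -38983 - sqrt(2)/5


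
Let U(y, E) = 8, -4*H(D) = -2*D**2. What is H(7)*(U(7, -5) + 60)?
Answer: 1666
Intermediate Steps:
H(D) = D**2/2 (H(D) = -(-1)*D**2/2 = D**2/2)
H(7)*(U(7, -5) + 60) = ((1/2)*7**2)*(8 + 60) = ((1/2)*49)*68 = (49/2)*68 = 1666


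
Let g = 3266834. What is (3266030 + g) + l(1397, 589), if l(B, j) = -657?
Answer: 6532207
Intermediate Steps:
(3266030 + g) + l(1397, 589) = (3266030 + 3266834) - 657 = 6532864 - 657 = 6532207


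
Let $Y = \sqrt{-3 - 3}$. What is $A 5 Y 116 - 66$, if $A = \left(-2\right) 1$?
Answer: $-66 - 1160 i \sqrt{6} \approx -66.0 - 2841.4 i$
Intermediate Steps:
$A = -2$
$Y = i \sqrt{6}$ ($Y = \sqrt{-6} = i \sqrt{6} \approx 2.4495 i$)
$A 5 Y 116 - 66 = \left(-2\right) 5 i \sqrt{6} \cdot 116 - 66 = - 10 i \sqrt{6} \cdot 116 - 66 = - 1160 i \sqrt{6} - 66 = -66 - 1160 i \sqrt{6}$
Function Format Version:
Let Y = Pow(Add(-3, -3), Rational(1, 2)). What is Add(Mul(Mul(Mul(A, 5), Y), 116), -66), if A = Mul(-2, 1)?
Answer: Add(-66, Mul(-1160, I, Pow(6, Rational(1, 2)))) ≈ Add(-66.000, Mul(-2841.4, I))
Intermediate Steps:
A = -2
Y = Mul(I, Pow(6, Rational(1, 2))) (Y = Pow(-6, Rational(1, 2)) = Mul(I, Pow(6, Rational(1, 2))) ≈ Mul(2.4495, I))
Add(Mul(Mul(Mul(A, 5), Y), 116), -66) = Add(Mul(Mul(Mul(-2, 5), Mul(I, Pow(6, Rational(1, 2)))), 116), -66) = Add(Mul(Mul(-10, Mul(I, Pow(6, Rational(1, 2)))), 116), -66) = Add(Mul(Mul(-10, I, Pow(6, Rational(1, 2))), 116), -66) = Add(Mul(-1160, I, Pow(6, Rational(1, 2))), -66) = Add(-66, Mul(-1160, I, Pow(6, Rational(1, 2))))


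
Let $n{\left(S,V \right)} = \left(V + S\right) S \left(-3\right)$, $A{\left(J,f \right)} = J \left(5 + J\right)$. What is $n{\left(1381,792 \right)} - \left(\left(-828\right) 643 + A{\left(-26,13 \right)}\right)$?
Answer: $-8470881$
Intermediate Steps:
$n{\left(S,V \right)} = - 3 S \left(S + V\right)$ ($n{\left(S,V \right)} = \left(S + V\right) \left(- 3 S\right) = - 3 S \left(S + V\right)$)
$n{\left(1381,792 \right)} - \left(\left(-828\right) 643 + A{\left(-26,13 \right)}\right) = \left(-3\right) 1381 \left(1381 + 792\right) - \left(\left(-828\right) 643 - 26 \left(5 - 26\right)\right) = \left(-3\right) 1381 \cdot 2173 - \left(-532404 - -546\right) = -9002739 - \left(-532404 + 546\right) = -9002739 - -531858 = -9002739 + 531858 = -8470881$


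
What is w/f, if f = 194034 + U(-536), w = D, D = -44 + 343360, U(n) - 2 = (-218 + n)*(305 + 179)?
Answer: -85829/42725 ≈ -2.0089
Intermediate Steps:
U(n) = -105510 + 484*n (U(n) = 2 + (-218 + n)*(305 + 179) = 2 + (-218 + n)*484 = 2 + (-105512 + 484*n) = -105510 + 484*n)
D = 343316
w = 343316
f = -170900 (f = 194034 + (-105510 + 484*(-536)) = 194034 + (-105510 - 259424) = 194034 - 364934 = -170900)
w/f = 343316/(-170900) = 343316*(-1/170900) = -85829/42725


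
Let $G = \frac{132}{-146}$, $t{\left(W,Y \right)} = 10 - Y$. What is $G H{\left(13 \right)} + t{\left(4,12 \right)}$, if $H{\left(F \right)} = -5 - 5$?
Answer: $\frac{514}{73} \approx 7.0411$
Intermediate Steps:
$G = - \frac{66}{73}$ ($G = 132 \left(- \frac{1}{146}\right) = - \frac{66}{73} \approx -0.90411$)
$H{\left(F \right)} = -10$ ($H{\left(F \right)} = -5 - 5 = -10$)
$G H{\left(13 \right)} + t{\left(4,12 \right)} = \left(- \frac{66}{73}\right) \left(-10\right) + \left(10 - 12\right) = \frac{660}{73} + \left(10 - 12\right) = \frac{660}{73} - 2 = \frac{514}{73}$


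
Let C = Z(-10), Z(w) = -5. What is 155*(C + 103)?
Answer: 15190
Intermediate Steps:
C = -5
155*(C + 103) = 155*(-5 + 103) = 155*98 = 15190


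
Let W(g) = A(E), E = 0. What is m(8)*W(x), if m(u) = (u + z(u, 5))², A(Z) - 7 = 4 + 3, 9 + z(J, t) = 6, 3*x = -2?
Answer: 350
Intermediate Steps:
x = -⅔ (x = (⅓)*(-2) = -⅔ ≈ -0.66667)
z(J, t) = -3 (z(J, t) = -9 + 6 = -3)
A(Z) = 14 (A(Z) = 7 + (4 + 3) = 7 + 7 = 14)
m(u) = (-3 + u)² (m(u) = (u - 3)² = (-3 + u)²)
W(g) = 14
m(8)*W(x) = (-3 + 8)²*14 = 5²*14 = 25*14 = 350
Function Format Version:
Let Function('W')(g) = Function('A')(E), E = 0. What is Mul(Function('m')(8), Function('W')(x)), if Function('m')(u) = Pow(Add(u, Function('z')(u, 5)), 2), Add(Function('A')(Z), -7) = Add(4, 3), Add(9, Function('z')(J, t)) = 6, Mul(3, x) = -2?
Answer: 350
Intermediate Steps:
x = Rational(-2, 3) (x = Mul(Rational(1, 3), -2) = Rational(-2, 3) ≈ -0.66667)
Function('z')(J, t) = -3 (Function('z')(J, t) = Add(-9, 6) = -3)
Function('A')(Z) = 14 (Function('A')(Z) = Add(7, Add(4, 3)) = Add(7, 7) = 14)
Function('m')(u) = Pow(Add(-3, u), 2) (Function('m')(u) = Pow(Add(u, -3), 2) = Pow(Add(-3, u), 2))
Function('W')(g) = 14
Mul(Function('m')(8), Function('W')(x)) = Mul(Pow(Add(-3, 8), 2), 14) = Mul(Pow(5, 2), 14) = Mul(25, 14) = 350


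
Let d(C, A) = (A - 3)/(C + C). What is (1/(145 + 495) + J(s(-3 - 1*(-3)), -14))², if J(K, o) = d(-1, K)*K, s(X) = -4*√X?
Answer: 1/409600 ≈ 2.4414e-6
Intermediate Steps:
d(C, A) = (-3 + A)/(2*C) (d(C, A) = (-3 + A)/((2*C)) = (-3 + A)*(1/(2*C)) = (-3 + A)/(2*C))
J(K, o) = K*(3/2 - K/2) (J(K, o) = ((½)*(-3 + K)/(-1))*K = ((½)*(-1)*(-3 + K))*K = (3/2 - K/2)*K = K*(3/2 - K/2))
(1/(145 + 495) + J(s(-3 - 1*(-3)), -14))² = (1/(145 + 495) + (-4*√(-3 - 1*(-3)))*(3 - (-4)*√(-3 - 1*(-3)))/2)² = (1/640 + (-4*√(-3 + 3))*(3 - (-4)*√(-3 + 3))/2)² = (1/640 + (-4*√0)*(3 - (-4)*√0)/2)² = (1/640 + (-4*0)*(3 - (-4)*0)/2)² = (1/640 + (½)*0*(3 - 1*0))² = (1/640 + (½)*0*(3 + 0))² = (1/640 + (½)*0*3)² = (1/640 + 0)² = (1/640)² = 1/409600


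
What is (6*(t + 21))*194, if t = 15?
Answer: 41904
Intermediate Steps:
(6*(t + 21))*194 = (6*(15 + 21))*194 = (6*36)*194 = 216*194 = 41904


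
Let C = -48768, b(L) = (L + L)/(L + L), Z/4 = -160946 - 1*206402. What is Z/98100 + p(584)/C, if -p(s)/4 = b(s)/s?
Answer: -871854918673/58207046400 ≈ -14.979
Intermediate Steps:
Z = -1469392 (Z = 4*(-160946 - 1*206402) = 4*(-160946 - 206402) = 4*(-367348) = -1469392)
b(L) = 1 (b(L) = (2*L)/((2*L)) = (2*L)*(1/(2*L)) = 1)
p(s) = -4/s
Z/98100 + p(584)/C = -1469392/98100 - 4/584/(-48768) = -1469392*1/98100 - 4*1/584*(-1/48768) = -367348/24525 - 1/146*(-1/48768) = -367348/24525 + 1/7120128 = -871854918673/58207046400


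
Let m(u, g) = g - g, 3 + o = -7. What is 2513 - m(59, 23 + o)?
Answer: 2513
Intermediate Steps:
o = -10 (o = -3 - 7 = -10)
m(u, g) = 0
2513 - m(59, 23 + o) = 2513 - 1*0 = 2513 + 0 = 2513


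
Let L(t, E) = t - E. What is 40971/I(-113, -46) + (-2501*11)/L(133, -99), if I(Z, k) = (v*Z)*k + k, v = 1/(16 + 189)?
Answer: -129062957/61364 ≈ -2103.2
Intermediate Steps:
v = 1/205 ≈ 0.0048781
I(Z, k) = k + Z*k/205 (I(Z, k) = (Z/205)*k + k = Z*k/205 + k = k + Z*k/205)
40971/I(-113, -46) + (-2501*11)/L(133, -99) = 40971/(((1/205)*(-46)*(205 - 113))) + (-2501*11)/(133 - 1*(-99)) = 40971/(((1/205)*(-46)*92)) - 27511/(133 + 99) = 40971/(-4232/205) - 27511/232 = 40971*(-205/4232) - 27511*1/232 = -8399055/4232 - 27511/232 = -129062957/61364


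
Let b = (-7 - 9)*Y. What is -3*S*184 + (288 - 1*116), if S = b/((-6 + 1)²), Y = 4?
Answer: 39628/25 ≈ 1585.1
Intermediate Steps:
b = -64 (b = (-7 - 9)*4 = -16*4 = -64)
S = -64/25 (S = -64/(-6 + 1)² = -64/((-5)²) = -64/25 ≈ -2.5600)
-3*S*184 + (288 - 1*116) = -3*(-64/25)*184 + (288 - 1*116) = (192/25)*184 + (288 - 116) = 35328/25 + 172 = 39628/25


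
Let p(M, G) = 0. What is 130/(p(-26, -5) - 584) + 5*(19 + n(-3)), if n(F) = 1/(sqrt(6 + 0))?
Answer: 27675/292 + 5*sqrt(6)/6 ≈ 96.819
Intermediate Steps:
n(F) = sqrt(6)/6 (n(F) = 1/(sqrt(6)) = sqrt(6)/6)
130/(p(-26, -5) - 584) + 5*(19 + n(-3)) = 130/(0 - 584) + 5*(19 + sqrt(6)/6) = 130/(-584) + (95 + 5*sqrt(6)/6) = -1/584*130 + (95 + 5*sqrt(6)/6) = -65/292 + (95 + 5*sqrt(6)/6) = 27675/292 + 5*sqrt(6)/6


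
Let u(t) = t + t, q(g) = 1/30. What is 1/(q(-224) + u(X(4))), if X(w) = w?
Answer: 30/241 ≈ 0.12448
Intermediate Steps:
q(g) = 1/30
u(t) = 2*t
1/(q(-224) + u(X(4))) = 1/(1/30 + 2*4) = 1/(1/30 + 8) = 1/(241/30) = 30/241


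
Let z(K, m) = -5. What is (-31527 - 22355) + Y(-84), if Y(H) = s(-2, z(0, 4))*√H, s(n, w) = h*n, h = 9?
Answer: -53882 - 36*I*√21 ≈ -53882.0 - 164.97*I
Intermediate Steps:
s(n, w) = 9*n
Y(H) = -18*√H (Y(H) = (9*(-2))*√H = -18*√H)
(-31527 - 22355) + Y(-84) = (-31527 - 22355) - 36*I*√21 = -53882 - 36*I*√21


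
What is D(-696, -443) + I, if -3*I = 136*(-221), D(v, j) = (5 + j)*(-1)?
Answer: 31370/3 ≈ 10457.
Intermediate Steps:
D(v, j) = -5 - j
I = 30056/3 (I = -136*(-221)/3 = -1/3*(-30056) = 30056/3 ≈ 10019.)
D(-696, -443) + I = (-5 - 1*(-443)) + 30056/3 = (-5 + 443) + 30056/3 = 438 + 30056/3 = 31370/3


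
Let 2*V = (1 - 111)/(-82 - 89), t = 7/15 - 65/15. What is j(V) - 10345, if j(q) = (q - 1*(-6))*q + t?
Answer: -1512758776/146205 ≈ -10347.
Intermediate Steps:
t = -58/15 (t = 7*(1/15) - 65*1/15 = 7/15 - 13/3 = -58/15 ≈ -3.8667)
V = 55/171 (V = ((1 - 111)/(-82 - 89))/2 = (-110/(-171))/2 = (-110*(-1/171))/2 = (1/2)*(110/171) = 55/171 ≈ 0.32164)
j(q) = -58/15 + q*(6 + q) (j(q) = (q - 1*(-6))*q - 58/15 = (q + 6)*q - 58/15 = (6 + q)*q - 58/15 = q*(6 + q) - 58/15 = -58/15 + q*(6 + q))
j(V) - 10345 = (-58/15 + (55/171)**2 + 6*(55/171)) - 10345 = (-58/15 + 3025/29241 + 110/57) - 10345 = -268051/146205 - 10345 = -1512758776/146205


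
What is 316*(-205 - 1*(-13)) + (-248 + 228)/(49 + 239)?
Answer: -4368389/72 ≈ -60672.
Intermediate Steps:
316*(-205 - 1*(-13)) + (-248 + 228)/(49 + 239) = 316*(-205 + 13) - 20/288 = 316*(-192) - 20*1/288 = -60672 - 5/72 = -4368389/72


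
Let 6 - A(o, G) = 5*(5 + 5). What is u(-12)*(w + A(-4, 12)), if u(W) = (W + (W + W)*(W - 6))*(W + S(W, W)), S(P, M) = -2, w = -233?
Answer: 1628760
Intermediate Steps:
A(o, G) = -44 (A(o, G) = 6 - 5*(5 + 5) = 6 - 5*10 = 6 - 1*50 = 6 - 50 = -44)
u(W) = (-2 + W)*(W + 2*W*(-6 + W)) (u(W) = (W + (W + W)*(W - 6))*(W - 2) = (W + (2*W)*(-6 + W))*(-2 + W) = (W + 2*W*(-6 + W))*(-2 + W) = (-2 + W)*(W + 2*W*(-6 + W)))
u(-12)*(w + A(-4, 12)) = (-12*(22 - 15*(-12) + 2*(-12)**2))*(-233 - 44) = -12*(22 + 180 + 2*144)*(-277) = -12*(22 + 180 + 288)*(-277) = -12*490*(-277) = -5880*(-277) = 1628760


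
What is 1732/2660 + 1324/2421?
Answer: 1928753/1609965 ≈ 1.1980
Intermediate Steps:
1732/2660 + 1324/2421 = 1732*(1/2660) + 1324*(1/2421) = 433/665 + 1324/2421 = 1928753/1609965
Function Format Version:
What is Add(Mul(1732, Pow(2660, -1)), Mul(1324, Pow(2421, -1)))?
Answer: Rational(1928753, 1609965) ≈ 1.1980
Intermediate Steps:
Add(Mul(1732, Pow(2660, -1)), Mul(1324, Pow(2421, -1))) = Add(Mul(1732, Rational(1, 2660)), Mul(1324, Rational(1, 2421))) = Add(Rational(433, 665), Rational(1324, 2421)) = Rational(1928753, 1609965)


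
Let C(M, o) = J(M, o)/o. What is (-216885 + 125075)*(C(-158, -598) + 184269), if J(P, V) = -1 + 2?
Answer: -5058403284205/299 ≈ -1.6918e+10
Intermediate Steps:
J(P, V) = 1
C(M, o) = 1/o
(-216885 + 125075)*(C(-158, -598) + 184269) = (-216885 + 125075)*(1/(-598) + 184269) = -91810*(-1/598 + 184269) = -91810*110192861/598 = -5058403284205/299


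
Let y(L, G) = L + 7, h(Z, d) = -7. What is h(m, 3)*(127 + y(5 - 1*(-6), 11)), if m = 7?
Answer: -1015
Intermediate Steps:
y(L, G) = 7 + L
h(m, 3)*(127 + y(5 - 1*(-6), 11)) = -7*(127 + (7 + (5 - 1*(-6)))) = -7*(127 + (7 + (5 + 6))) = -7*(127 + (7 + 11)) = -7*(127 + 18) = -7*145 = -1015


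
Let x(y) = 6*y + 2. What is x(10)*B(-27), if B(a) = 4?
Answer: 248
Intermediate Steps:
x(y) = 2 + 6*y
x(10)*B(-27) = (2 + 6*10)*4 = (2 + 60)*4 = 62*4 = 248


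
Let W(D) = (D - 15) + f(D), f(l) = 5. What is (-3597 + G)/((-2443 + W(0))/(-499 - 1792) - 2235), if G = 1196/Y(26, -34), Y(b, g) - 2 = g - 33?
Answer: 41414407/25589660 ≈ 1.6184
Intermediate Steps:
Y(b, g) = -31 + g (Y(b, g) = 2 + (g - 33) = 2 + (-33 + g) = -31 + g)
W(D) = -10 + D (W(D) = (D - 15) + 5 = (-15 + D) + 5 = -10 + D)
G = -92/5 (G = 1196/(-31 - 34) = 1196/(-65) = 1196*(-1/65) = -92/5 ≈ -18.400)
(-3597 + G)/((-2443 + W(0))/(-499 - 1792) - 2235) = (-3597 - 92/5)/((-2443 + (-10 + 0))/(-499 - 1792) - 2235) = -18077/(5*((-2443 - 10)/(-2291) - 2235)) = -18077/(5*(-2453*(-1/2291) - 2235)) = -18077/(5*(2453/2291 - 2235)) = -18077/(5*(-5117932/2291)) = -18077/5*(-2291/5117932) = 41414407/25589660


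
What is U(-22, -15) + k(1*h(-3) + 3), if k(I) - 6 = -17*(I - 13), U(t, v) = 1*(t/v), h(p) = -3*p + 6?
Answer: -1163/15 ≈ -77.533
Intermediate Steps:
h(p) = 6 - 3*p
U(t, v) = t/v
k(I) = 227 - 17*I (k(I) = 6 - 17*(I - 13) = 6 - 17*(-13 + I) = 6 + (221 - 17*I) = 227 - 17*I)
U(-22, -15) + k(1*h(-3) + 3) = -22/(-15) + (227 - 17*(1*(6 - 3*(-3)) + 3)) = -22*(-1/15) + (227 - 17*(1*(6 + 9) + 3)) = 22/15 + (227 - 17*(1*15 + 3)) = 22/15 + (227 - 17*(15 + 3)) = 22/15 + (227 - 17*18) = 22/15 + (227 - 306) = 22/15 - 79 = -1163/15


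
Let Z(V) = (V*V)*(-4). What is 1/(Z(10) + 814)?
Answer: 1/414 ≈ 0.0024155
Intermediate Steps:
Z(V) = -4*V² (Z(V) = V²*(-4) = -4*V²)
1/(Z(10) + 814) = 1/(-4*10² + 814) = 1/(-4*100 + 814) = 1/(-400 + 814) = 1/414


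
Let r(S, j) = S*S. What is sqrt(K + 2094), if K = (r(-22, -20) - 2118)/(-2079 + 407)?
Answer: sqrt(1013969)/22 ≈ 45.771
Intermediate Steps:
r(S, j) = S**2
K = 43/44 (K = ((-22)**2 - 2118)/(-2079 + 407) = (484 - 2118)/(-1672) = -1634*(-1/1672) = 43/44 ≈ 0.97727)
sqrt(K + 2094) = sqrt(43/44 + 2094) = sqrt(92179/44) = sqrt(1013969)/22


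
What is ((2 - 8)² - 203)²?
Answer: 27889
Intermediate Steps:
((2 - 8)² - 203)² = ((-6)² - 203)² = (36 - 203)² = (-167)² = 27889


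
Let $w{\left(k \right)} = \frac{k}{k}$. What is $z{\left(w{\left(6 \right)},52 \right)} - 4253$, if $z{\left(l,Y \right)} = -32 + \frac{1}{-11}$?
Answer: $- \frac{47136}{11} \approx -4285.1$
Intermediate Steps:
$w{\left(k \right)} = 1$
$z{\left(l,Y \right)} = - \frac{353}{11}$ ($z{\left(l,Y \right)} = -32 - \frac{1}{11} = - \frac{353}{11}$)
$z{\left(w{\left(6 \right)},52 \right)} - 4253 = - \frac{353}{11} - 4253 = - \frac{47136}{11}$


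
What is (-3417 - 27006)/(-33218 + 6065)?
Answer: 10141/9051 ≈ 1.1204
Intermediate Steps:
(-3417 - 27006)/(-33218 + 6065) = -30423/(-27153) = -30423*(-1/27153) = 10141/9051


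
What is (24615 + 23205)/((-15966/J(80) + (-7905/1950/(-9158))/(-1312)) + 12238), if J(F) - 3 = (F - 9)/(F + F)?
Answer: 722044794764800/114780887426159 ≈ 6.2906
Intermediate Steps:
J(F) = 3 + (-9 + F)/(2*F) (J(F) = 3 + (F - 9)/(F + F) = 3 + (-9 + F)/((2*F)) = 3 + (-9 + F)*(1/(2*F)) = 3 + (-9 + F)/(2*F))
(24615 + 23205)/((-15966/J(80) + (-7905/1950/(-9158))/(-1312)) + 12238) = (24615 + 23205)/((-15966*160/(-9 + 7*80) + (-7905/1950/(-9158))/(-1312)) + 12238) = 47820/((-15966*160/(-9 + 560) + (-7905*1/1950*(-1/9158))*(-1/1312)) + 12238) = 47820/((-15966/((1/2)*(1/80)*551) - 527/130*(-1/9158)*(-1/1312)) + 12238) = 47820/((-15966/551/160 + (527/1190540)*(-1/1312)) + 12238) = 47820/((-15966*160/551 - 527/1561988480) + 12238) = 47820/((-2554560/551 - 527/1561988480) + 12238) = 47820/(-210010173250483/45297665920 + 12238) = 47820/(344342662278477/45297665920) = 47820*(45297665920/344342662278477) = 722044794764800/114780887426159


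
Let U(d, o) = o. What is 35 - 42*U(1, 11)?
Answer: -427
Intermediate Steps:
35 - 42*U(1, 11) = 35 - 42*11 = 35 - 462 = -427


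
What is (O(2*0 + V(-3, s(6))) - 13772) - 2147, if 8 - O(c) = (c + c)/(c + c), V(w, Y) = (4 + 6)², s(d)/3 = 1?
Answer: -15912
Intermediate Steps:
s(d) = 3 (s(d) = 3*1 = 3)
V(w, Y) = 100 (V(w, Y) = 10² = 100)
O(c) = 7 (O(c) = 8 - (c + c)/(c + c) = 8 - 2*c/(2*c) = 8 - 2*c*1/(2*c) = 8 - 1*1 = 8 - 1 = 7)
(O(2*0 + V(-3, s(6))) - 13772) - 2147 = (7 - 13772) - 2147 = -13765 - 2147 = -15912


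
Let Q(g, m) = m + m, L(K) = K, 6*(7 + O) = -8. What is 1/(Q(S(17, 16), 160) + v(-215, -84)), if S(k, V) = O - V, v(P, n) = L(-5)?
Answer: 1/315 ≈ 0.0031746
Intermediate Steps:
O = -25/3 (O = -7 + (⅙)*(-8) = -7 - 4/3 = -25/3 ≈ -8.3333)
v(P, n) = -5
S(k, V) = -25/3 - V
Q(g, m) = 2*m
1/(Q(S(17, 16), 160) + v(-215, -84)) = 1/(2*160 - 5) = 1/(320 - 5) = 1/315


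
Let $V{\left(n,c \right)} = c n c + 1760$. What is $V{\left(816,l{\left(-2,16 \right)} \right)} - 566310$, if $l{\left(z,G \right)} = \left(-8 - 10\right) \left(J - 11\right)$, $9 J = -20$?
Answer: $45656954$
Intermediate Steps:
$J = - \frac{20}{9}$ ($J = \frac{1}{9} \left(-20\right) = - \frac{20}{9} \approx -2.2222$)
$l{\left(z,G \right)} = 238$ ($l{\left(z,G \right)} = \left(-8 - 10\right) \left(- \frac{20}{9} - 11\right) = \left(-18\right) \left(- \frac{119}{9}\right) = 238$)
$V{\left(n,c \right)} = 1760 + n c^{2}$ ($V{\left(n,c \right)} = n c^{2} + 1760 = 1760 + n c^{2}$)
$V{\left(816,l{\left(-2,16 \right)} \right)} - 566310 = \left(1760 + 816 \cdot 238^{2}\right) - 566310 = \left(1760 + 816 \cdot 56644\right) - 566310 = \left(1760 + 46221504\right) - 566310 = 46223264 - 566310 = 45656954$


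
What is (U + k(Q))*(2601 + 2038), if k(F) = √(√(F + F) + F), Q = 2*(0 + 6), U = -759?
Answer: -3521001 + 4639*√(12 + 2*√6) ≈ -3.5019e+6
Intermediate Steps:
Q = 12 (Q = 2*6 = 12)
k(F) = √(F + √2*√F) (k(F) = √(√(2*F) + F) = √(√2*√F + F) = √(F + √2*√F))
(U + k(Q))*(2601 + 2038) = (-759 + √(12 + √2*√12))*(2601 + 2038) = (-759 + √(12 + √2*(2*√3)))*4639 = (-759 + √(12 + 2*√6))*4639 = -3521001 + 4639*√(12 + 2*√6)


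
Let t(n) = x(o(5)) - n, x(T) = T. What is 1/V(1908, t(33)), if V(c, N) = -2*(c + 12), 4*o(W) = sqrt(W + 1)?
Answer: -1/3840 ≈ -0.00026042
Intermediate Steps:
o(W) = sqrt(1 + W)/4 (o(W) = sqrt(W + 1)/4 = sqrt(1 + W)/4)
t(n) = -n + sqrt(6)/4 (t(n) = sqrt(1 + 5)/4 - n = sqrt(6)/4 - n = -n + sqrt(6)/4)
V(c, N) = -24 - 2*c (V(c, N) = -2*(12 + c) = -24 - 2*c)
1/V(1908, t(33)) = 1/(-24 - 2*1908) = 1/(-24 - 3816) = 1/(-3840) = -1/3840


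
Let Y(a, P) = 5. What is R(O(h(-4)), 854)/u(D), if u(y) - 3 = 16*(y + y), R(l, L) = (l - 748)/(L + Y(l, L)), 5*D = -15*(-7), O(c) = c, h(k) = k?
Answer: -752/579825 ≈ -0.0012969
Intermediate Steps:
D = 21 (D = (-15*(-7))/5 = (⅕)*105 = 21)
R(l, L) = (-748 + l)/(5 + L) (R(l, L) = (l - 748)/(L + 5) = (-748 + l)/(5 + L))
u(y) = 3 + 32*y (u(y) = 3 + 16*(y + y) = 3 + 16*(2*y) = 3 + 32*y)
R(O(h(-4)), 854)/u(D) = ((-748 - 4)/(5 + 854))/(3 + 32*21) = (-752/859)/(3 + 672) = ((1/859)*(-752))/675 = -752/859*1/675 = -752/579825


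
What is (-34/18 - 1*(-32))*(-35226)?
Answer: -1060694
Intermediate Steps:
(-34/18 - 1*(-32))*(-35226) = (-34*1/18 + 32)*(-35226) = (-17/9 + 32)*(-35226) = (271/9)*(-35226) = -1060694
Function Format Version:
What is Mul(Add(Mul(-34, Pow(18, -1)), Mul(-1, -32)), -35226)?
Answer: -1060694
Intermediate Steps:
Mul(Add(Mul(-34, Pow(18, -1)), Mul(-1, -32)), -35226) = Mul(Add(Mul(-34, Rational(1, 18)), 32), -35226) = Mul(Add(Rational(-17, 9), 32), -35226) = Mul(Rational(271, 9), -35226) = -1060694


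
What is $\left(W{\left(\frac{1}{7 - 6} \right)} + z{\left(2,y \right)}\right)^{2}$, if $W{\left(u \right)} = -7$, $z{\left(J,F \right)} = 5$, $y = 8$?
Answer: $4$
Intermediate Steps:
$\left(W{\left(\frac{1}{7 - 6} \right)} + z{\left(2,y \right)}\right)^{2} = \left(-7 + 5\right)^{2} = \left(-2\right)^{2} = 4$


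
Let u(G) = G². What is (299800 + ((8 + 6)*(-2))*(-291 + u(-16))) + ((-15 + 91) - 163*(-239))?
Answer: 339813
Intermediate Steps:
(299800 + ((8 + 6)*(-2))*(-291 + u(-16))) + ((-15 + 91) - 163*(-239)) = (299800 + ((8 + 6)*(-2))*(-291 + (-16)²)) + ((-15 + 91) - 163*(-239)) = (299800 + (14*(-2))*(-291 + 256)) + (76 + 38957) = (299800 - 28*(-35)) + 39033 = (299800 + 980) + 39033 = 300780 + 39033 = 339813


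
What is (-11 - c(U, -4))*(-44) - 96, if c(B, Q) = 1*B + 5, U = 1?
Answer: 652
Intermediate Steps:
c(B, Q) = 5 + B (c(B, Q) = B + 5 = 5 + B)
(-11 - c(U, -4))*(-44) - 96 = (-11 - (5 + 1))*(-44) - 96 = (-11 - 1*6)*(-44) - 96 = (-11 - 6)*(-44) - 96 = -17*(-44) - 96 = 748 - 96 = 652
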